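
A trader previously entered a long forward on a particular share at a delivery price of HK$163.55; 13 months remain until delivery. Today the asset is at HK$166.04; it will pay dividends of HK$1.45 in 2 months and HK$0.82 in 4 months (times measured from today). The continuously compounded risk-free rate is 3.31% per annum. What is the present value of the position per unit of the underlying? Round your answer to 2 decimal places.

PV(remaining dividends) I = 1.45·e^(−0.0331·2/12) + 0.82·e^(−0.0331·4/12) = 2.2530
Current forward F = (S − I)·e^(rT) = (166.04 − 2.2530)·e^(0.0331·13/12) = 163.7870 × 1.036509 = 169.7667
Value (long) = (F − K)·e^(−rT) = (169.7667 − 163.55) × 0.964777 = 5.9977
Value = HK$6.00

HK$6.00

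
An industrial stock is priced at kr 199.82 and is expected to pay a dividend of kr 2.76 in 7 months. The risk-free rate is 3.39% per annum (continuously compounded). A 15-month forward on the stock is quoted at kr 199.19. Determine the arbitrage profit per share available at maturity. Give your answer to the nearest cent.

PV(dividends) I = 2.76·e^(−0.0339·7/12) = 2.7060
Fair forward F* = (S − I)·e^(rT) = (199.82 − 2.7060)·e^0.042375 = 197.1140 × 1.043286 = 205.6463
Market kr 199.19 < fair 205.6463: forward underpriced → reverse cash-and-carry (short the stock, invest proceeds at r, pay the dividends, go long the forward).
Profit at T = |F_mkt − F*| = |199.19 − 205.6463| = kr 6.46 per share

kr 6.46 per share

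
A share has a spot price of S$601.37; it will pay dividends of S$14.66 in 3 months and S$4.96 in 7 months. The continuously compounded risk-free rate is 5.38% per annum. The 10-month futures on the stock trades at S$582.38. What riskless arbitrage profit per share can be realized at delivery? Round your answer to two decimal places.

PV(dividends) I = 14.66·e^(−0.0538·3/12) + 4.96·e^(−0.0538·7/12) = 19.2709
Fair futures F* = (S − I)·e^(rT) = (601.37 − 19.2709)·e^0.044833 = 582.0991 × 1.045853 = 608.7901
Market S$582.38 < fair 608.7901: forward underpriced → reverse cash-and-carry (short the stock, invest proceeds at r, pay the dividends, go long the forward).
Profit at T = |F_mkt − F*| = |582.38 − 608.7901| = S$26.41 per share

S$26.41 per share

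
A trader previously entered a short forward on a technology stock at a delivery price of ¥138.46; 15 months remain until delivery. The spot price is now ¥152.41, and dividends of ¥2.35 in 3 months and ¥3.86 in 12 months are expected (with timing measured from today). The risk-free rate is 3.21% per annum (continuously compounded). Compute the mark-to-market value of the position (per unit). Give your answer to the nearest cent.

PV(remaining dividends) I = 2.35·e^(−0.0321·3/12) + 3.86·e^(−0.0321·12/12) = 6.0693
Current forward F = (S − I)·e^(rT) = (152.41 − 6.0693)·e^(0.0321·15/12) = 146.3407 × 1.040941 = 152.3320
Value (long) = (F − K)·e^(−rT) = (152.3320 − 138.46) × 0.960669 = 13.3264
Short position value = −(long value) = -¥13.33

-¥13.33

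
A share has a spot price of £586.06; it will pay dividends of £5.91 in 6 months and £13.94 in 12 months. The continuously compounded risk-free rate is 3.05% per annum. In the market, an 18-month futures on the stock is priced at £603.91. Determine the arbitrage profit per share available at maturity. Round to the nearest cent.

£10.66 per share

PV(dividends) I = 5.91·e^(−0.0305·6/12) + 13.94·e^(−0.0305·12/12) = 19.3418
Fair futures F* = (S − I)·e^(rT) = (586.06 − 19.3418)·e^0.045750 = 566.7182 × 1.046813 = 593.2480
Market £603.91 > fair 593.2480: forward overpriced → cash-and-carry (borrow at r, buy the stock and collect the dividends, short the forward).
Profit at T = |F_mkt − F*| = |603.91 − 593.2480| = £10.66 per share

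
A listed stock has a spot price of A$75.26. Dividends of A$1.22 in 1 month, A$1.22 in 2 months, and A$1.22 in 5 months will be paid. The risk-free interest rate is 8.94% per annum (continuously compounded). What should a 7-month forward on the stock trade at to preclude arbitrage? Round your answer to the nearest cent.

A$75.51

PV(dividends) I = 1.22·e^(−0.0894·1/12) + 1.22·e^(−0.0894·2/12) + 1.22·e^(−0.0894·5/12)
I = 1.2109 + 1.2020 + 1.1754 = 3.5883
F = (S − I)·e^(rT) = (75.26 − 3.5883) · e^(0.0894·7/12)
= 71.6717 · e^0.052150 = 71.6717 × 1.053534 = A$75.51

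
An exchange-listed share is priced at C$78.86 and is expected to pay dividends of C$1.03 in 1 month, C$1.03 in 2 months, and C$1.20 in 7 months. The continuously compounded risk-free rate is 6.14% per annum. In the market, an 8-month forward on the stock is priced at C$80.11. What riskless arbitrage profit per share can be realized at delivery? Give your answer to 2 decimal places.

PV(dividends) I = 1.03·e^(−0.0614·1/12) + 1.03·e^(−0.0614·2/12) + 1.20·e^(−0.0614·7/12) = 3.2020
Fair forward F* = (S − I)·e^(rT) = (78.86 − 3.2020)·e^0.040933 = 75.6580 × 1.041782 = 78.8191
Market C$80.11 > fair 78.8191: forward overpriced → cash-and-carry (borrow at r, buy the stock and collect the dividends, short the forward).
Profit at T = |F_mkt − F*| = |80.11 − 78.8191| = C$1.29 per share

C$1.29 per share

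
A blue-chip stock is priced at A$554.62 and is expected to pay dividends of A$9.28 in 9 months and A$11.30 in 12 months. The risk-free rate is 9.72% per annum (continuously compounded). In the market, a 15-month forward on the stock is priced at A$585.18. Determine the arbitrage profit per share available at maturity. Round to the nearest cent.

PV(dividends) I = 9.28·e^(−0.0972·9/12) + 11.30·e^(−0.0972·12/12) = 18.8809
Fair forward F* = (S − I)·e^(rT) = (554.62 − 18.8809)·e^0.121500 = 535.7391 × 1.129189 = 604.9507
Market A$585.18 < fair 604.9507: forward underpriced → reverse cash-and-carry (short the stock, invest proceeds at r, pay the dividends, go long the forward).
Profit at T = |F_mkt − F*| = |585.18 − 604.9507| = A$19.77 per share

A$19.77 per share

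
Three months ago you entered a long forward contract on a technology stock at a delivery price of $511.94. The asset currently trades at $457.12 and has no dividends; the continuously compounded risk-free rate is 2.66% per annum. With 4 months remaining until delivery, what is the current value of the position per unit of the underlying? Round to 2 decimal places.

Current fair forward for the remaining 4 months: F = S·e^(r·T), r = 0.0266
F = 457.12 · e^(0.0266 × 4/12) = 457.12 × 1.008906 = 461.1911
Value of long forward = (F − K)·e^(−rT) = (461.1911 − 511.94) · e^(−0.0266·4/12)
= -50.7489 × 0.991173 = -50.30

-$50.30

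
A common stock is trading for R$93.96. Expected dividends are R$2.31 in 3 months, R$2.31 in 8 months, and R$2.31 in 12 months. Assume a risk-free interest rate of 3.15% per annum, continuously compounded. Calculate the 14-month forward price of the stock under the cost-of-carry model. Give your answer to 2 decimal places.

PV(dividends) I = 2.31·e^(−0.0315·3/12) + 2.31·e^(−0.0315·8/12) + 2.31·e^(−0.0315·12/12)
I = 2.2919 + 2.2620 + 2.2384 = 6.7923
F = (S − I)·e^(rT) = (93.96 − 6.7923) · e^(0.0315·14/12)
= 87.1677 · e^0.036750 = 87.1677 × 1.037434 = R$90.43

R$90.43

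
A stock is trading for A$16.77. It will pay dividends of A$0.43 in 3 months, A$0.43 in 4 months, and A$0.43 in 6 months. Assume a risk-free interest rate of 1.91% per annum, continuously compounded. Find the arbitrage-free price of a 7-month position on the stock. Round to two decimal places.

PV(dividends) I = 0.43·e^(−0.0191·3/12) + 0.43·e^(−0.0191·4/12) + 0.43·e^(−0.0191·6/12)
I = 0.4280 + 0.4273 + 0.4259 = 1.2812
F = (S − I)·e^(rT) = (16.77 − 1.2812) · e^(0.0191·7/12)
= 15.4888 · e^0.011142 = 15.4888 × 1.011204 = A$15.66

A$15.66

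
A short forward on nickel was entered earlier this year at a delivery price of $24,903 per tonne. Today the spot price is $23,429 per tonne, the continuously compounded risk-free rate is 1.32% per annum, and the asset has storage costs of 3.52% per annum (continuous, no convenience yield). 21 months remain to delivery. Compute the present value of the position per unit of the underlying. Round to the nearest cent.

Current fair forward for the remaining 21 months: F = S·e^((r + u)·T), (r + u) = 0.0132 + 0.0352 = 0.0484
F = 23429 · e^(0.0484 × 21/12) = 23429 × 1.08839050 = 25499.9010
Value of long forward = (F − K)·e^(−rT) = (25499.9010 − 24903) · e^(−0.0132·21/12)
= 596.9010 × 0.97716476 = 583.27
Short position value = −(long value) = -$583.27

-$583.27 per tonne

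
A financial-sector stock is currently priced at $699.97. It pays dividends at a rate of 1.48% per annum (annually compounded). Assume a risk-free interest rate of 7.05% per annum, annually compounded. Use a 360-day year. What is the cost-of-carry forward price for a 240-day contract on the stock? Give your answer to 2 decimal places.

F = S · (1+r)^T / (1+q)^T
= 699.97 × 1.046464 / 1.009842 = 699.97 × 1.036265
F = $725.35

$725.35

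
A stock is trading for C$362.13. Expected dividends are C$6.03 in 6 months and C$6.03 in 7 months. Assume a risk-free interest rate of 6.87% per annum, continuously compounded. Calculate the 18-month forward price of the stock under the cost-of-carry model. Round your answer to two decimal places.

PV(dividends) I = 6.03·e^(−0.0687·6/12) + 6.03·e^(−0.0687·7/12)
I = 5.8264 + 5.7931 = 11.6195
F = (S − I)·e^(rT) = (362.13 − 11.6195) · e^(0.0687·18/12)
= 350.5105 · e^0.103050 = 350.5105 × 1.108547 = C$388.56

C$388.56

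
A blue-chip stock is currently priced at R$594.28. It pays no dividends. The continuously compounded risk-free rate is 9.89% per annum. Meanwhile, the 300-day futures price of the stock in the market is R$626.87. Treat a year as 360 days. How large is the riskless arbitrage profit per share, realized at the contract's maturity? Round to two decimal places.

Fair futures: F* = S·e^(carry·T), with carry = r = 0.0989
F* = 594.28 · e^(0.0989 × 300/360) = 594.28 · e^0.082417 = 594.28 × 1.085909 = R$645.3340
Market R$626.87 < fair R$645.3340: forward underpriced → reverse cash-and-carry (short spot, go long the forward).
At maturity, profit = |F_mkt − F*| = |626.87 − 645.3340| = R$18.46 per share

R$18.46 per share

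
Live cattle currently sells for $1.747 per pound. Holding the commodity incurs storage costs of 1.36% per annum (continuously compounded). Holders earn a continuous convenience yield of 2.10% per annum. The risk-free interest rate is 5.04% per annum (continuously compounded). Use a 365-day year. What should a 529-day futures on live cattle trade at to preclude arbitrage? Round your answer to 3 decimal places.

Net carry = r + u − y = 0.0504 + 0.0136 − 0.0210 = 0.0430
F = S·e^((r+u−y)T) = 1.747 · e^(0.0430 × 529/365) = 1.747 · e^0.062321
= 1.747 × 1.064304 = $1.859 per pound

$1.859 per pound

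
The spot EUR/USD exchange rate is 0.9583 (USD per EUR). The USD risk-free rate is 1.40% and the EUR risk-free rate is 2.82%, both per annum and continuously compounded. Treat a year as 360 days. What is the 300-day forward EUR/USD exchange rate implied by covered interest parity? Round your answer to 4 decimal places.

0.9470

F = S·e^((r_USD − r_EUR)T) = 0.9583 · e^((0.0140 − 0.0282) × 300/360)
= 0.9583 · e^-0.011833 = 0.9583 × 0.988237
F = 0.9470 USD per EUR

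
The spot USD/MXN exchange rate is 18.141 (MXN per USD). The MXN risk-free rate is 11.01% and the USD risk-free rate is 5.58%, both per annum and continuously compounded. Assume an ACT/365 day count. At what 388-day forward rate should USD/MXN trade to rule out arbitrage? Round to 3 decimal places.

19.219

F = S·e^((r_MXN − r_USD)T) = 18.141 · e^((0.1101 − 0.0558) × 388/365)
= 18.141 · e^0.057722 = 18.141 × 1.059420
F = 19.219 MXN per USD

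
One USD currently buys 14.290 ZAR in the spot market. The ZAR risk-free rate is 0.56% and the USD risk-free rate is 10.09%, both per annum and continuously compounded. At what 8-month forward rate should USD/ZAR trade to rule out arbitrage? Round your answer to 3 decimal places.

F = S·e^((r_ZAR − r_USD)T) = 14.290 · e^((0.0056 − 0.1009) × 8/12)
= 14.290 · e^-0.063533 = 14.290 × 0.938443
F = 13.410 ZAR per USD

13.410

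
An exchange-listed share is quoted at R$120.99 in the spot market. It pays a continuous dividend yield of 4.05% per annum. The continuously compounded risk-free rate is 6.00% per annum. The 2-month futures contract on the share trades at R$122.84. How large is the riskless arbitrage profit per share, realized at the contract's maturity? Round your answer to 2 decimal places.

R$1.46 per share

Fair futures: F* = S·e^(carry·T), with carry = (r − q) = 0.0600 − 0.0405 = 0.0195
F* = 120.99 · e^(0.0195 × 2/12) = 120.99 · e^0.003250 = 120.99 × 1.003255 = R$121.3838
Market R$122.84 > fair R$121.3838: forward overpriced → cash-and-carry (buy spot, short the forward).
At maturity, profit = |F_mkt − F*| = |122.84 − 121.3838| = R$1.46 per share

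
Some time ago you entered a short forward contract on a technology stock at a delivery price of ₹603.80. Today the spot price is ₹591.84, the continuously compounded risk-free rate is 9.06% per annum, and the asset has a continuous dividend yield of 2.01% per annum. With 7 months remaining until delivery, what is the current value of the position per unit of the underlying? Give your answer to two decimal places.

Current fair forward for the remaining 7 months: F = S·e^((r − q)·T), (r − q) = 0.0906 − 0.0201 = 0.0705
F = 591.84 · e^(0.0705 × 7/12) = 591.84 × 1.041982 = 616.6866
Value of long forward = (F − K)·e^(−rT) = (616.6866 − 603.80) · e^(−0.0906·7/12)
= 12.8866 × 0.948522 = 12.22
Short position value = −(long value) = -₹12.22

-₹12.22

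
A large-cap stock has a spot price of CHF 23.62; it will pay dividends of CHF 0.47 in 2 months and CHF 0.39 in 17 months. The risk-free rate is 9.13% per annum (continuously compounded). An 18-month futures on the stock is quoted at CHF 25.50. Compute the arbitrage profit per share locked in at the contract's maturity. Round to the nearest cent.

PV(dividends) I = 0.47·e^(−0.0913·2/12) + 0.39·e^(−0.0913·17/12) = 0.8056
Fair futures F* = (S − I)·e^(rT) = (23.62 − 0.8056)·e^0.136950 = 22.8144 × 1.146771 = 26.1629
Market CHF 25.50 < fair 26.1629: forward underpriced → reverse cash-and-carry (short the stock, invest proceeds at r, pay the dividends, go long the forward).
Profit at T = |F_mkt − F*| = |25.50 − 26.1629| = CHF 0.66 per share

CHF 0.66 per share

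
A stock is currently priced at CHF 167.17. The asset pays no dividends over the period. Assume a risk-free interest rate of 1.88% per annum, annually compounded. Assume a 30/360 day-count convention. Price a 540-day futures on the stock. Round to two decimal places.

CHF 171.91

F = S · (1+r)^T
= 167.17 × 1.028332
F = CHF 171.91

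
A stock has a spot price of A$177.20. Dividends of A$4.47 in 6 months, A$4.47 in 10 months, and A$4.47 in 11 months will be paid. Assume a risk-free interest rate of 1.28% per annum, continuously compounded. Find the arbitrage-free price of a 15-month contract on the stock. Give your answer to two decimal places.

PV(dividends) I = 4.47·e^(−0.0128·6/12) + 4.47·e^(−0.0128·10/12) + 4.47·e^(−0.0128·11/12)
I = 4.4415 + 4.4226 + 4.4179 = 13.2820
F = (S − I)·e^(rT) = (177.20 − 13.2820) · e^(0.0128·15/12)
= 163.9180 · e^0.016000 = 163.9180 × 1.016129 = A$166.56

A$166.56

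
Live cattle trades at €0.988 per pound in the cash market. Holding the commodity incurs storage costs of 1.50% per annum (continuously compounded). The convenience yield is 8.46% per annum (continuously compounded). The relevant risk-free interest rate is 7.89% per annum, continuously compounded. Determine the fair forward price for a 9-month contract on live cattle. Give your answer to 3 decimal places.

Net carry = r + u − y = 0.0789 + 0.0150 − 0.0846 = 0.0093
F = S·e^((r+u−y)T) = 0.988 · e^(0.0093 × 9/12) = 0.988 · e^0.006975
= 0.988 × 1.006999 = €0.995 per pound

€0.995 per pound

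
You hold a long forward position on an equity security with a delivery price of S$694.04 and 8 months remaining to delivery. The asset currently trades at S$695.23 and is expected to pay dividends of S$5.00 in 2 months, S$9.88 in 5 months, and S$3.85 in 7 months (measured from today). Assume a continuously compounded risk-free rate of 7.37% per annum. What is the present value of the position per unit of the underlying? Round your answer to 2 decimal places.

S$16.26

PV(remaining dividends) I = 5.00·e^(−0.0737·2/12) + 9.88·e^(−0.0737·5/12) + 3.85·e^(−0.0737·7/12) = 18.2082
Current forward F = (S − I)·e^(rT) = (695.23 − 18.2082)·e^(0.0737·8/12) = 677.0218 × 1.050360 = 711.1166
Value (long) = (F − K)·e^(−rT) = (711.1166 − 694.04) × 0.952054 = 16.2578
Value = S$16.26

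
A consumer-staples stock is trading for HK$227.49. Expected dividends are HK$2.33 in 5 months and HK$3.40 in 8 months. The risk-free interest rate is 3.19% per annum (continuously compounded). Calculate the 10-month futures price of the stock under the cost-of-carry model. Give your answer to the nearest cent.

HK$227.84

PV(dividends) I = 2.33·e^(−0.0319·5/12) + 3.40·e^(−0.0319·8/12)
I = 2.2992 + 3.3285 = 5.6277
F = (S − I)·e^(rT) = (227.49 − 5.6277) · e^(0.0319·10/12)
= 221.8623 · e^0.026583 = 221.8623 × 1.026939 = HK$227.84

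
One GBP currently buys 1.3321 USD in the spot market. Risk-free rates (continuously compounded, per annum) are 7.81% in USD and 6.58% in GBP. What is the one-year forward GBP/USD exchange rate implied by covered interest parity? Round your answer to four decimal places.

F = S·e^((r_USD − r_GBP)T) = 1.3321 · e^((0.0781 − 0.0658) × 12/12)
= 1.3321 · e^0.012300 = 1.3321 × 1.012376
F = 1.3486 USD per GBP

1.3486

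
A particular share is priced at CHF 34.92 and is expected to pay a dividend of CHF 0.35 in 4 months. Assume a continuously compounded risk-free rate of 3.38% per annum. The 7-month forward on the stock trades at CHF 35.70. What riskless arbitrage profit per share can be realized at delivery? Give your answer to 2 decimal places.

PV(dividends) I = 0.35·e^(−0.0338·4/12) = 0.3461
Fair forward F* = (S − I)·e^(rT) = (34.92 − 0.3461)·e^0.019717 = 34.5739 × 1.019913 = 35.2624
Market CHF 35.70 > fair 35.2624: forward overpriced → cash-and-carry (borrow at r, buy the stock and collect the dividends, short the forward).
Profit at T = |F_mkt − F*| = |35.70 − 35.2624| = CHF 0.44 per share

CHF 0.44 per share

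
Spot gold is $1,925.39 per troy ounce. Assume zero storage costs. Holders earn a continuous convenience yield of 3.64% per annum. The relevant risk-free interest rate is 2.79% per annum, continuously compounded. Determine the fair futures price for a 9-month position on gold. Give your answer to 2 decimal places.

$1,913.15 per troy ounce

Net carry = r + u − y = 0.0279 + 0.0000 − 0.0364 = -0.0085
F = S·e^((r+u−y)T) = 1925.39 · e^(-0.0085 × 9/12) = 1925.39 · e^-0.00637500
= 1925.39 × 0.99364528 = $1,913.15 per troy ounce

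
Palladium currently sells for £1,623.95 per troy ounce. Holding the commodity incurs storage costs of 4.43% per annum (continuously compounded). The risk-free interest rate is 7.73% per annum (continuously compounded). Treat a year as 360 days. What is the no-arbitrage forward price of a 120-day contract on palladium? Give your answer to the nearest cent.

Net carry = r + u − y = 0.0773 + 0.0443 − 0.0000 = 0.1216
F = S·e^((r+u−y)T) = 1623.95 · e^(0.1216 × 120/360) = 1623.95 · e^0.04053333
= 1623.95 × 1.04136602 = £1,691.13 per troy ounce

£1,691.13 per troy ounce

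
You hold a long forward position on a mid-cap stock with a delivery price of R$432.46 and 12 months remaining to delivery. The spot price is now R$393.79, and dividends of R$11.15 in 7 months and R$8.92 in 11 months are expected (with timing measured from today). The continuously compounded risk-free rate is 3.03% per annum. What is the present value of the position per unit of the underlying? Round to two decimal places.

-R$45.39

PV(remaining dividends) I = 11.15·e^(−0.0303·7/12) + 8.92·e^(−0.0303·11/12) = 19.6303
Current forward F = (S − I)·e^(rT) = (393.79 − 19.6303)·e^(0.0303·12/12) = 374.1597 × 1.030764 = 385.6703
Value (long) = (F − K)·e^(−rT) = (385.6703 − 432.46) × 0.970154 = -45.3932
Value = -R$45.39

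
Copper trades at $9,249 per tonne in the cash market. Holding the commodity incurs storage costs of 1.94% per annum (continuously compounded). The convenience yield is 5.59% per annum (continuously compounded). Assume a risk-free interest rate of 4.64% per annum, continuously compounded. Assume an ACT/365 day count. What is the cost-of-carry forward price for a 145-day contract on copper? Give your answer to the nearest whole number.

$9,285 per tonne

Net carry = r + u − y = 0.0464 + 0.0194 − 0.0559 = 0.0099
F = S·e^((r+u−y)T) = 9249 · e^(0.0099 × 145/365) = 9249 · e^0.003933
= 9249 × 1.003941 = $9,285 per tonne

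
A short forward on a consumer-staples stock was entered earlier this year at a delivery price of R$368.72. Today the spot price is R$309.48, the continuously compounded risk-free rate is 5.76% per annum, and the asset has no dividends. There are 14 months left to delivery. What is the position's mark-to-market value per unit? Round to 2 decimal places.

R$35.28

Current fair forward for the remaining 14 months: F = S·e^(r·T), r = 0.0576
F = 309.48 · e^(0.0576 × 14/12) = 309.48 × 1.069509 = 330.9916
Value of long forward = (F − K)·e^(−rT) = (330.9916 − 368.72) · e^(−0.0576·14/12)
= -37.7284 × 0.935008 = -35.28
Short position value = −(long value) = R$35.28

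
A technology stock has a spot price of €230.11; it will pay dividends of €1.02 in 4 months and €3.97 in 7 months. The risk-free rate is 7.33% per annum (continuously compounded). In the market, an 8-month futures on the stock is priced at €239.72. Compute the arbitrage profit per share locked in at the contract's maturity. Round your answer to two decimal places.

€3.13 per share

PV(dividends) I = 1.02·e^(−0.0733·4/12) + 3.97·e^(−0.0733·7/12) = 4.7992
Fair futures F* = (S − I)·e^(rT) = (230.11 − 4.7992)·e^0.048867 = 225.3108 × 1.050081 = 236.5946
Market €239.72 > fair 236.5946: forward overpriced → cash-and-carry (borrow at r, buy the stock and collect the dividends, short the forward).
Profit at T = |F_mkt − F*| = |239.72 − 236.5946| = €3.13 per share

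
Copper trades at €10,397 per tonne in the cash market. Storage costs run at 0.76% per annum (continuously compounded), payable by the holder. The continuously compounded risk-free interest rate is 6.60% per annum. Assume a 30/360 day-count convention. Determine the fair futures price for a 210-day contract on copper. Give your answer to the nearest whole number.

Net carry = r + u − y = 0.0660 + 0.0076 − 0.0000 = 0.0736
F = S·e^((r+u−y)T) = 10397 · e^(0.0736 × 210/360) = 10397 · e^0.042933
= 10397 × 1.043868 = €10,853 per tonne

€10,853 per tonne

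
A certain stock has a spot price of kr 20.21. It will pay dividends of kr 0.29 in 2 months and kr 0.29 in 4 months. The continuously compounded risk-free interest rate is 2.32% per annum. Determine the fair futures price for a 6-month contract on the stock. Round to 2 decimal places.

kr 19.86

PV(dividends) I = 0.29·e^(−0.0232·2/12) + 0.29·e^(−0.0232·4/12)
I = 0.2889 + 0.2878 = 0.5767
F = (S − I)·e^(rT) = (20.21 − 0.5767) · e^(0.0232·6/12)
= 19.6333 · e^0.011600 = 19.6333 × 1.011668 = kr 19.86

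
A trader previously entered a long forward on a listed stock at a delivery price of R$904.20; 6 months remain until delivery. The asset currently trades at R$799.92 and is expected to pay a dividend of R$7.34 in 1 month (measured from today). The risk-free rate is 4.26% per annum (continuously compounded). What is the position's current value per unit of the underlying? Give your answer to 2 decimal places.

-R$92.54

PV(remaining dividends) I = 7.34·e^(−0.0426·1/12) = 7.3140
Current forward F = (S − I)·e^(rT) = (799.92 − 7.3140)·e^(0.0426·6/12) = 792.6060 × 1.021528 = 809.6692
Value (long) = (F − K)·e^(−rT) = (809.6692 − 904.20) × 0.978925 = -92.5386
Value = -R$92.54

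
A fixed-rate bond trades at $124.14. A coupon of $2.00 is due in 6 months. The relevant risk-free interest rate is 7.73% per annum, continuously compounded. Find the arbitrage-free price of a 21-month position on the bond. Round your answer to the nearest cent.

PV(coupons) I = 2.00·e^(−0.0773·6/12)
I = 1.9242
F = (S − I)·e^(rT) = (124.14 − 1.9242) · e^(0.0773·21/12)
= 122.2158 · e^0.135275 = 122.2158 × 1.144852 = $139.92

$139.92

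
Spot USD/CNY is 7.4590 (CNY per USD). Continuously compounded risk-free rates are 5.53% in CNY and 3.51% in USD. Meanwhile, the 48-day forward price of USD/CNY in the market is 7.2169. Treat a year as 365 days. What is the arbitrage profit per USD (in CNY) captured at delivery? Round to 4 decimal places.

0.2619 per USD (in CNY)

Fair forward: F* = S·e^(carry·T), with carry = (r_CNY − r_USD) = 0.0553 − 0.0351 = 0.0202
F* = 7.4590 · e^(0.0202 × 48/365) = 7.4590 · e^0.002656 = 7.4590 × 1.002660 = 7.4788
Market 7.2169 < fair 7.4788: forward underpriced → reverse cash-and-carry (short spot, go long the forward).
At maturity, profit = |F_mkt − F*| = |7.2169 − 7.4788| = 0.2619 per USD (in CNY)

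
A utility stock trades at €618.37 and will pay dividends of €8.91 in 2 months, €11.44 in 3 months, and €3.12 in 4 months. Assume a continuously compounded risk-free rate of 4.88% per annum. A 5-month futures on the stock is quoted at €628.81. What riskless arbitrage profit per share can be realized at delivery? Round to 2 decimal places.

PV(dividends) I = 8.91·e^(−0.0488·2/12) + 11.44·e^(−0.0488·3/12) + 3.12·e^(−0.0488·4/12) = 23.2088
Fair futures F* = (S − I)·e^(rT) = (618.37 − 23.2088)·e^0.020333 = 595.1612 × 1.020541 = 607.3864
Market €628.81 > fair 607.3864: forward overpriced → cash-and-carry (borrow at r, buy the stock and collect the dividends, short the forward).
Profit at T = |F_mkt − F*| = |628.81 − 607.3864| = €21.42 per share

€21.42 per share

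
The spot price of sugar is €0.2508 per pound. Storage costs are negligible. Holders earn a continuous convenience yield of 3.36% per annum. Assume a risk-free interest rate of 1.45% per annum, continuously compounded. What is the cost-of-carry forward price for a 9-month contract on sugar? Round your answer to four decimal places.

Net carry = r + u − y = 0.0145 + 0.0000 − 0.0336 = -0.0191
F = S·e^((r+u−y)T) = 0.2508 · e^(-0.0191 × 9/12) = 0.2508 · e^-0.014325
= 0.2508 × 0.985777 = €0.2472 per pound

€0.2472 per pound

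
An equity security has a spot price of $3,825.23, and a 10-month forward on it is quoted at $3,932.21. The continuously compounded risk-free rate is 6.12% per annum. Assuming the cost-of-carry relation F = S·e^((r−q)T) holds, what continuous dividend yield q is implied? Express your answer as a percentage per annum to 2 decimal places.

From F = S·e^((r−q)T): (r − q) = ln(F/S)/T
ln(3932.21/3825.23) = ln(1.027967) = 0.027583
(r − q) = 0.027583 / (10/12) = 0.033100
q = r − ln(F/S)/T = 0.0612 − 0.033100 = 0.028100
q = 2.81%

2.81%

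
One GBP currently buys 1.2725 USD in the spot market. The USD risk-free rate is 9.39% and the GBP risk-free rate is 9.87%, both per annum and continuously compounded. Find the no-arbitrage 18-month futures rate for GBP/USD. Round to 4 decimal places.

F = S·e^((r_USD − r_GBP)T) = 1.2725 · e^((0.0939 − 0.0987) × 18/12)
= 1.2725 · e^-0.007200 = 1.2725 × 0.992826
F = 1.2634 USD per GBP

1.2634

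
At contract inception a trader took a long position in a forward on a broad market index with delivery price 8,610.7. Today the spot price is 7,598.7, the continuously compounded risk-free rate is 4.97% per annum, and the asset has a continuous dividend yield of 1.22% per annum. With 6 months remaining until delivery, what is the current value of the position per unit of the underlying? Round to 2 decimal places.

Current fair forward for the remaining 6 months: F = S·e^((r − q)·T), (r − q) = 0.0497 − 0.0122 = 0.0375
F = 7598.7 · e^(0.0375 × 6/12) = 7598.7 × 1.01892689 = 7742.5198
Value of long forward = (F − K)·e^(−rT) = (7742.5198 − 8610.7) · e^(−0.0497·6/12)
= -868.1802 × 0.97545622 = -846.87

-846.87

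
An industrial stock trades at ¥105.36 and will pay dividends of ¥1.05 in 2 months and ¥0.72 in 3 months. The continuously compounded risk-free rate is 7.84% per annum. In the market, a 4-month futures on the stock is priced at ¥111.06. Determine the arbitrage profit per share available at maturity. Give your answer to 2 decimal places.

PV(dividends) I = 1.05·e^(−0.0784·2/12) + 0.72·e^(−0.0784·3/12) = 1.7424
Fair futures F* = (S − I)·e^(rT) = (105.36 − 1.7424)·e^0.026133 = 103.6176 × 1.026477 = 106.3611
Market ¥111.06 > fair 106.3611: forward overpriced → cash-and-carry (borrow at r, buy the stock and collect the dividends, short the forward).
Profit at T = |F_mkt − F*| = |111.06 − 106.3611| = ¥4.70 per share

¥4.70 per share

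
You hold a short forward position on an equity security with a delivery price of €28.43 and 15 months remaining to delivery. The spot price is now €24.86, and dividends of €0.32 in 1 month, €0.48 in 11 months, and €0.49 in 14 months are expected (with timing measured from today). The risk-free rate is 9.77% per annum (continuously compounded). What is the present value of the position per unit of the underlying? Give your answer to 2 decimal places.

PV(remaining dividends) I = 0.32·e^(−0.0977·1/12) + 0.48·e^(−0.0977·11/12) + 0.49·e^(−0.0977·14/12) = 1.1935
Current forward F = (S − I)·e^(rT) = (24.86 − 1.1935)·e^(0.0977·15/12) = 23.6665 × 1.129895 = 26.7407
Value (long) = (F − K)·e^(−rT) = (26.7407 − 28.43) × 0.885038 = -1.4951
Short position value = −(long value) = €1.50

€1.50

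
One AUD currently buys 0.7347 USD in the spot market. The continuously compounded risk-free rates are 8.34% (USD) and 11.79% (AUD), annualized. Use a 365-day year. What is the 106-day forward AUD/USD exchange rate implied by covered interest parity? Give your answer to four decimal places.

F = S·e^((r_USD − r_AUD)T) = 0.7347 · e^((0.0834 − 0.1179) × 106/365)
= 0.7347 · e^-0.010019 = 0.7347 × 0.990031
F = 0.7274 USD per AUD

0.7274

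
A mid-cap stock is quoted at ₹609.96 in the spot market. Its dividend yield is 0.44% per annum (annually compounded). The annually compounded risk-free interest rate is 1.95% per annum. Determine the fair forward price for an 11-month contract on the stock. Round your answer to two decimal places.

F = S · (1+r)^T / (1+q)^T
= 609.96 × 1.017861 / 1.004033 = 609.96 × 1.013772
F = ₹618.36

₹618.36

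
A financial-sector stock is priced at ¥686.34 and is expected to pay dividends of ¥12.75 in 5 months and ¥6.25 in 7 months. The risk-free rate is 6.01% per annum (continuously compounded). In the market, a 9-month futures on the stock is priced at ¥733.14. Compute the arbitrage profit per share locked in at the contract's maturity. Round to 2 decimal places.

¥34.48 per share

PV(dividends) I = 12.75·e^(−0.0601·5/12) + 6.25·e^(−0.0601·7/12) = 18.4694
Fair futures F* = (S − I)·e^(rT) = (686.34 − 18.4694)·e^0.045075 = 667.8706 × 1.046106 = 698.6634
Market ¥733.14 > fair 698.6634: forward overpriced → cash-and-carry (borrow at r, buy the stock and collect the dividends, short the forward).
Profit at T = |F_mkt − F*| = |733.14 − 698.6634| = ¥34.48 per share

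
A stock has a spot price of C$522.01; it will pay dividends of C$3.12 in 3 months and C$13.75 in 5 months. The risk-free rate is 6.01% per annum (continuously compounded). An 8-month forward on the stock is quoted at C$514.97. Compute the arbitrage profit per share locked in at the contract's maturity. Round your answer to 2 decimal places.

C$11.22 per share

PV(dividends) I = 3.12·e^(−0.0601·3/12) + 13.75·e^(−0.0601·5/12) = 16.4834
Fair forward F* = (S − I)·e^(rT) = (522.01 − 16.4834)·e^0.040067 = 505.5266 × 1.040881 = 526.1930
Market C$514.97 < fair 526.1930: forward underpriced → reverse cash-and-carry (short the stock, invest proceeds at r, pay the dividends, go long the forward).
Profit at T = |F_mkt − F*| = |514.97 − 526.1930| = C$11.22 per share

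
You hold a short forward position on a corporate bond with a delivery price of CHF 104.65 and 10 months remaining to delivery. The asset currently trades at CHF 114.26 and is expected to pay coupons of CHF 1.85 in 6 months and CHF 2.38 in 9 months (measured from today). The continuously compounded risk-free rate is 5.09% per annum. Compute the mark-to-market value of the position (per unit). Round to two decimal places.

-CHF 9.86

PV(remaining coupons) I = 1.85·e^(−0.0509·6/12) + 2.38·e^(−0.0509·9/12) = 4.0944
Current forward F = (S − I)·e^(rT) = (114.26 − 4.0944)·e^(0.0509·10/12) = 110.1656 × 1.043329 = 114.9390
Value (long) = (F − K)·e^(−rT) = (114.9390 − 104.65) × 0.958470 = 9.8617
Short position value = −(long value) = -CHF 9.86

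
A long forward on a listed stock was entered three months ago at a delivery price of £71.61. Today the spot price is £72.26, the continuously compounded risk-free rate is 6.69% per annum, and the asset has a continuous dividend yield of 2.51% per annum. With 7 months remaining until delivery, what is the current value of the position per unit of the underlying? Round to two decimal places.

Current fair forward for the remaining 7 months: F = S·e^((r − q)·T), (r − q) = 0.0669 − 0.0251 = 0.0418
F = 72.26 · e^(0.0418 × 7/12) = 72.26 × 1.024683 = 74.0436
Value of long forward = (F − K)·e^(−rT) = (74.0436 − 71.61) · e^(−0.0669·7/12)
= 2.4336 × 0.961727 = 2.34

£2.34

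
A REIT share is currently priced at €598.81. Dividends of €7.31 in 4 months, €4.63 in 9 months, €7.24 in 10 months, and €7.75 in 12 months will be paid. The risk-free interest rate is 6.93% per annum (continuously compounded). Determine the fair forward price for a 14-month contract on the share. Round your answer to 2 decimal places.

PV(dividends) I = 7.31·e^(−0.0693·4/12) + 4.63·e^(−0.0693·9/12) + 7.24·e^(−0.0693·10/12) + 7.75·e^(−0.0693·12/12)
I = 7.1431 + 4.3955 + 6.8337 + 7.2311 = 25.6034
F = (S − I)·e^(rT) = (598.81 − 25.6034) · e^(0.0693·14/12)
= 573.2066 · e^0.080850 = 573.2066 × 1.084208 = €621.48

€621.48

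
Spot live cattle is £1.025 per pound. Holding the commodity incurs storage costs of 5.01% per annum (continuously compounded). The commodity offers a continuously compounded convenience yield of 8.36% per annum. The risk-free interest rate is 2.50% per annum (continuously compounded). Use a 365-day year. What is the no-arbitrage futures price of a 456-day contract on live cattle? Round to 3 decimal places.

Net carry = r + u − y = 0.0250 + 0.0501 − 0.0836 = -0.0085
F = S·e^((r+u−y)T) = 1.025 · e^(-0.0085 × 456/365) = 1.025 · e^-0.010619
= 1.025 × 0.989437 = £1.014 per pound

£1.014 per pound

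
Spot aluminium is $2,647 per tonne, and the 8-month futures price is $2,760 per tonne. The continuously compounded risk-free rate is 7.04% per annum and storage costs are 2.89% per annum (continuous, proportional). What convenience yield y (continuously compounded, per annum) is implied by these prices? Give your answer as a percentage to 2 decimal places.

F = S·e^((r+u−y)T) ⇒ (r+u−y) = ln(F/S)/T
ln(2760/2647) = 0.041804; /T ⇒ 0.062706
y = r + u − ln(F/S)/T = 0.0704 + 0.0289 − 0.062706 = 0.036594
y = 3.66%

3.66%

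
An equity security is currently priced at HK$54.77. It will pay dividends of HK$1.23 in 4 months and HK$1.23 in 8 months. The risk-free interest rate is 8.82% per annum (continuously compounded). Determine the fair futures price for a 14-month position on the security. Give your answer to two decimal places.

HK$58.10

PV(dividends) I = 1.23·e^(−0.0882·4/12) + 1.23·e^(−0.0882·8/12)
I = 1.1944 + 1.1598 = 2.3542
F = (S − I)·e^(rT) = (54.77 − 2.3542) · e^(0.0882·14/12)
= 52.4158 · e^0.102900 = 52.4158 × 1.108381 = HK$58.10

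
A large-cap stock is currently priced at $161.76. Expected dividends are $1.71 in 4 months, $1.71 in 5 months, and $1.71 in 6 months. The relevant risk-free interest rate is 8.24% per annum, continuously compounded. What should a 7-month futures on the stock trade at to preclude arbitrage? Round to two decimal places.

$164.52

PV(dividends) I = 1.71·e^(−0.0824·4/12) + 1.71·e^(−0.0824·5/12) + 1.71·e^(−0.0824·6/12)
I = 1.6637 + 1.6523 + 1.6410 = 4.9570
F = (S − I)·e^(rT) = (161.76 − 4.9570) · e^(0.0824·7/12)
= 156.8030 · e^0.048067 = 156.8030 × 1.049241 = $164.52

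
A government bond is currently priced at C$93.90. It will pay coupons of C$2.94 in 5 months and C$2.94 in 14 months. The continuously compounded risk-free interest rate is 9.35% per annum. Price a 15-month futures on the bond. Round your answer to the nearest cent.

C$99.40

PV(coupons) I = 2.94·e^(−0.0935·5/12) + 2.94·e^(−0.0935·14/12)
I = 2.8277 + 2.6362 = 5.4639
F = (S − I)·e^(rT) = (93.90 − 5.4639) · e^(0.0935·15/12)
= 88.4361 · e^0.116875 = 88.4361 × 1.123979 = C$99.40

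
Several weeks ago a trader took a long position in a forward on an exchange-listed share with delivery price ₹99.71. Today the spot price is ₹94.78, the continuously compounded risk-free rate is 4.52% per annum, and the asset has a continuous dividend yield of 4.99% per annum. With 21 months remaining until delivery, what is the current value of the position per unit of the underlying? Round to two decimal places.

-₹5.27

Current fair forward for the remaining 21 months: F = S·e^((r − q)·T), (r − q) = 0.0452 − 0.0499 = -0.0047
F = 94.78 · e^(-0.0047 × 21/12) = 94.78 × 0.991809 = 94.0037
Value of long forward = (F − K)·e^(−rT) = (94.0037 − 99.71) · e^(−0.0452·21/12)
= -5.7063 × 0.923948 = -5.27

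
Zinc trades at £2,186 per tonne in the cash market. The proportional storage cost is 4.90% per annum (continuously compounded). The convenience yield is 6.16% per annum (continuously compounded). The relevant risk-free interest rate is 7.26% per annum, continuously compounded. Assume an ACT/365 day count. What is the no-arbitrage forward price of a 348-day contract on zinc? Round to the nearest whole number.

£2,315 per tonne

Net carry = r + u − y = 0.0726 + 0.0490 − 0.0616 = 0.0600
F = S·e^((r+u−y)T) = 2186 · e^(0.0600 × 348/365) = 2186 · e^0.057205
= 2186 × 1.058873 = £2,315 per tonne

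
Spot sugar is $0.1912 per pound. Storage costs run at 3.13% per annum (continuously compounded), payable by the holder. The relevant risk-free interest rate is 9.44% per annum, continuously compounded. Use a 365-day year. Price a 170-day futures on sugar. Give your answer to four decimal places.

$0.2027 per pound

Net carry = r + u − y = 0.0944 + 0.0313 − 0.0000 = 0.1257
F = S·e^((r+u−y)T) = 0.1912 · e^(0.1257 × 170/365) = 0.1912 · e^0.058545
= 0.1912 × 1.060293 = $0.2027 per pound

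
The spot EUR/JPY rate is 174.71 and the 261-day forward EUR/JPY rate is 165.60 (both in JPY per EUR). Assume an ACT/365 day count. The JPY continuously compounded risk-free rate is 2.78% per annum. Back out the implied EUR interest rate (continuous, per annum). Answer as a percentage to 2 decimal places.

F = S·e^((r_JPY − r_EUR)T) ⇒ r_EUR = r_JPY − ln(F/S)/T
ln(165.60/174.71) = -0.053552; /(261/365) = -0.074891
r_EUR = 0.0278 + 0.074891 = 0.102691
r_EUR = 10.27%

10.27%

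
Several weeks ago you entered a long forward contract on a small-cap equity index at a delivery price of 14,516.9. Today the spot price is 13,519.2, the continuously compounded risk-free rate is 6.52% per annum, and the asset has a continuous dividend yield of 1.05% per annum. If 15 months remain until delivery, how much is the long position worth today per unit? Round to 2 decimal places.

Current fair forward for the remaining 15 months: F = S·e^((r − q)·T), (r − q) = 0.0652 − 0.0105 = 0.0547
F = 13519.2 · e^(0.0547 × 15/12) = 13519.2 × 1.07076677 = 14475.9101
Value of long forward = (F − K)·e^(−rT) = (14475.9101 − 14516.9) · e^(−0.0652·15/12)
= -40.9899 × 0.92173271 = -37.78

-37.78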